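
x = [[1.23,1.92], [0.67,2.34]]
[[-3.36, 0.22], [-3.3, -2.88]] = x@[[-0.95,  3.8],[-1.14,  -2.32]]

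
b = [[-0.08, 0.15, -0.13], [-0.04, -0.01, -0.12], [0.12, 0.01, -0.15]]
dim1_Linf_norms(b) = [0.15, 0.12, 0.15]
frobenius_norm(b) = 0.31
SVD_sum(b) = [[-0.01, 0.08, -0.17], [-0.01, 0.05, -0.09], [-0.01, 0.06, -0.12]] + [[-0.08, 0.05, 0.03], [0.00, -0.00, -0.00], [0.12, -0.07, -0.04]] + [[0.01, 0.02, 0.01],[-0.04, -0.05, -0.02],[0.01, 0.02, 0.01]]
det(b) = -0.00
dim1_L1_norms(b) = [0.36, 0.17, 0.28]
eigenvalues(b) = [(-0.05+0.15j), (-0.05-0.15j), (-0.14+0j)]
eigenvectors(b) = [[(-0.69+0j), (-0.69-0j), (-0.02+0j)], [(-0.41-0.33j), (-0.41+0.33j), 0.66+0.00j], [-0.30+0.39j, (-0.3-0.39j), (0.75+0j)]]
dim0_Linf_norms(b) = [0.12, 0.15, 0.15]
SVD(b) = [[0.74, -0.59, 0.32], [0.42, 0.03, -0.91], [0.52, 0.81, 0.27]] @ diag([0.2520556114165616, 0.17091607881677548, 0.07845803180886653]) @ [[-0.05, 0.45, -0.89],[0.84, -0.47, -0.28],[0.55, 0.76, 0.35]]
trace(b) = -0.24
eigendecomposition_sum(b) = [[-0.04+0.07j, 0.07+0.03j, -0.07-0.02j], [-0.05+0.02j, 0.03+0.05j, (-0.03-0.04j)], [0.02+0.05j, 0.05-0.03j, -0.04+0.03j]] + [[-0.04-0.07j, (0.07-0.03j), -0.07+0.02j], [(-0.05-0.02j), (0.03-0.05j), -0.03+0.04j], [(0.02-0.05j), (0.05+0.03j), (-0.04-0.03j)]] + [[(-0+0j), 0j, -0j],[(0.07-0j), (-0.07-0j), (-0.06+0j)],[0.08-0.00j, -0.08-0.00j, -0.07+0.00j]]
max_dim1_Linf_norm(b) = 0.15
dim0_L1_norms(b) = [0.24, 0.17, 0.4]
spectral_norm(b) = 0.25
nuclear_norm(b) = 0.50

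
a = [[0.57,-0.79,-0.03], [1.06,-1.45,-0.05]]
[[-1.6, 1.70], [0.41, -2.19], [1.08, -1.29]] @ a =[[0.89, -1.2, -0.04], [-2.09, 2.85, 0.1], [-0.75, 1.02, 0.03]]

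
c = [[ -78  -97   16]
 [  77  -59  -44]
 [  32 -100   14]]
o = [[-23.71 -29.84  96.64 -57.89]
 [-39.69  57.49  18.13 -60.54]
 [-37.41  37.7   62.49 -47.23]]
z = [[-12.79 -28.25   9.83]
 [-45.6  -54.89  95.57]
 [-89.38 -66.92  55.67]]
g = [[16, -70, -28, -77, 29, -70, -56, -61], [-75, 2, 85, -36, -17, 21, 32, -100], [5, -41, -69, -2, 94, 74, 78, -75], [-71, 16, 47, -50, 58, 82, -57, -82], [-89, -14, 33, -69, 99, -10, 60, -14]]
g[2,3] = -2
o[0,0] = -23.71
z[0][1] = -28.25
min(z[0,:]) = -28.25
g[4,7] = -14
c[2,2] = 14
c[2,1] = -100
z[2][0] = -89.38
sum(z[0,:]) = -31.21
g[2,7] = -75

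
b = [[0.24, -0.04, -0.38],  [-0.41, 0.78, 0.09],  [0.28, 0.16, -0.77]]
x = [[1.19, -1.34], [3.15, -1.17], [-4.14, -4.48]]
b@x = [[1.73, 1.43],[1.60, -0.77],[4.02, 2.89]]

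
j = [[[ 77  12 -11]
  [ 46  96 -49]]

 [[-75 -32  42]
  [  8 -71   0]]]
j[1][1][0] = 8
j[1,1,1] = -71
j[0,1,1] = 96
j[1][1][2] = 0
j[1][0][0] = -75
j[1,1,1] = -71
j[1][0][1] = -32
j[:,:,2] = [[-11, -49], [42, 0]]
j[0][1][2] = -49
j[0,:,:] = [[77, 12, -11], [46, 96, -49]]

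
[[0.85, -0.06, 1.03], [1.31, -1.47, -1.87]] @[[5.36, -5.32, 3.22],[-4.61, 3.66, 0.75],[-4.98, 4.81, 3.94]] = [[-0.30, 0.21, 6.75], [23.11, -21.34, -4.25]]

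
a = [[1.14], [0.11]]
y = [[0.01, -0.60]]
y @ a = [[-0.05]]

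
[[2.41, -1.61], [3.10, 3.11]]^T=[[2.41, 3.1], [-1.61, 3.11]]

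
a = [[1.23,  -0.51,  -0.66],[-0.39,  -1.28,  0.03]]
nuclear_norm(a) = 2.82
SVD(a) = [[-0.95,-0.31],  [-0.31,0.95]] @ diag([1.5029545122189085, 1.3195179931326526]) @ [[-0.70, 0.59, 0.41], [-0.57, -0.80, 0.18]]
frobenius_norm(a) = 2.00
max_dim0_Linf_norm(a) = 1.28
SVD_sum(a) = [[1.0, -0.84, -0.59], [0.33, -0.28, -0.19]] + [[0.23,  0.33,  -0.07], [-0.72,  -1.00,  0.22]]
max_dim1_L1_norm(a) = 2.4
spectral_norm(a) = 1.50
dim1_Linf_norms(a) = [1.23, 1.28]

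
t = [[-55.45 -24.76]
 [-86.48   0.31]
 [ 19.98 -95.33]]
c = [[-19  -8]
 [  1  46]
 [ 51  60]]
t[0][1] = -24.76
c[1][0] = 1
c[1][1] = 46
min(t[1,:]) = -86.48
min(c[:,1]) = -8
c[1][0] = 1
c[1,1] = 46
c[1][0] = 1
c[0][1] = -8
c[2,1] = 60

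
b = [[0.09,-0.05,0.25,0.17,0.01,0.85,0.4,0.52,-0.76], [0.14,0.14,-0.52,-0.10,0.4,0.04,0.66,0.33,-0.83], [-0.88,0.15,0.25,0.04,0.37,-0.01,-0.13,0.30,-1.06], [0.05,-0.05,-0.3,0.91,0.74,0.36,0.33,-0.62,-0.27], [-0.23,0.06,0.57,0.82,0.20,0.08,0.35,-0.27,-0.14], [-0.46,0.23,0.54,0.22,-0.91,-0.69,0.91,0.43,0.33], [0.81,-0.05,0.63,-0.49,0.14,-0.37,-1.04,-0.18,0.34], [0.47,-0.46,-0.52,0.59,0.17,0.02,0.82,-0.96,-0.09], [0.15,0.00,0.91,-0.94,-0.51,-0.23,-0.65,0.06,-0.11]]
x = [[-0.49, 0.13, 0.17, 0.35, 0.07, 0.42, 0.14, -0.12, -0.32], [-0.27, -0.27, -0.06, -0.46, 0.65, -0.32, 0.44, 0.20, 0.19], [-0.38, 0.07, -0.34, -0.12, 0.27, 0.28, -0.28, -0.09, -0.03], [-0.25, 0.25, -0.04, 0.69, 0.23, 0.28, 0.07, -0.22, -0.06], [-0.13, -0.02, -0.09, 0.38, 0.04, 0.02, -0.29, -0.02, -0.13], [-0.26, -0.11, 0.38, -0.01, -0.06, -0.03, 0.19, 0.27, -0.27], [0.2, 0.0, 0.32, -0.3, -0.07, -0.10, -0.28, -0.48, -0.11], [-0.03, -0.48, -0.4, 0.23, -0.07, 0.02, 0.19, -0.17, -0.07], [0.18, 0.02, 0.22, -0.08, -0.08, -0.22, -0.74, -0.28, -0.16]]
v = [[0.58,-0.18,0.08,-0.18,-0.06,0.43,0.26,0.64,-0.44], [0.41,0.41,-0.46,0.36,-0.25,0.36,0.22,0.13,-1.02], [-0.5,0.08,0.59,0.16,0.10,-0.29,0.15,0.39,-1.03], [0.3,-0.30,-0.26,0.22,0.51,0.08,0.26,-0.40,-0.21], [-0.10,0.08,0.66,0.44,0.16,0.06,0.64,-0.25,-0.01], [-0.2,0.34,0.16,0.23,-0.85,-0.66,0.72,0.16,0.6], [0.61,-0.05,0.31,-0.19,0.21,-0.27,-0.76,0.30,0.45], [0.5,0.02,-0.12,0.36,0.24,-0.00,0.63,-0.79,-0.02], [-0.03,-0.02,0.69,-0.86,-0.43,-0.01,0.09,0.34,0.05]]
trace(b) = -1.21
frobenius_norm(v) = 3.74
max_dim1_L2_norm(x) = 1.07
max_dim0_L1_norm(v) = 3.83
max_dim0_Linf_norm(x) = 0.74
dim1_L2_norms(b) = [1.35, 1.31, 1.49, 1.47, 1.15, 1.74, 1.64, 1.64, 1.58]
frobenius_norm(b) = 4.49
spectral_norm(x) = 1.34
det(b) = -0.06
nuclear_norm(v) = 9.65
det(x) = 0.00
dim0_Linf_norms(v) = [0.61, 0.41, 0.69, 0.86, 0.85, 0.66, 0.76, 0.79, 1.03]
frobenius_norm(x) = 2.40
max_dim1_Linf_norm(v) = 1.03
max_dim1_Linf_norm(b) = 1.06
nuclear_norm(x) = 5.90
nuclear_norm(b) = 10.98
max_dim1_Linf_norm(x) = 0.74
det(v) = -0.00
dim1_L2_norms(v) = [1.13, 1.41, 1.4, 0.91, 1.07, 1.52, 1.22, 1.21, 1.24]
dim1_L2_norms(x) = [0.85, 1.07, 0.72, 0.89, 0.52, 0.64, 0.75, 0.72, 0.89]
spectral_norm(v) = 1.98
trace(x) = -1.01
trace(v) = -0.20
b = x + v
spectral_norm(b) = 2.82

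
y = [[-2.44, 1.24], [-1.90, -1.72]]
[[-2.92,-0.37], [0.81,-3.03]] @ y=[[7.83, -2.98],[3.78, 6.22]]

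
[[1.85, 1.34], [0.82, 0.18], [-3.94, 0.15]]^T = [[1.85, 0.82, -3.94], [1.34, 0.18, 0.15]]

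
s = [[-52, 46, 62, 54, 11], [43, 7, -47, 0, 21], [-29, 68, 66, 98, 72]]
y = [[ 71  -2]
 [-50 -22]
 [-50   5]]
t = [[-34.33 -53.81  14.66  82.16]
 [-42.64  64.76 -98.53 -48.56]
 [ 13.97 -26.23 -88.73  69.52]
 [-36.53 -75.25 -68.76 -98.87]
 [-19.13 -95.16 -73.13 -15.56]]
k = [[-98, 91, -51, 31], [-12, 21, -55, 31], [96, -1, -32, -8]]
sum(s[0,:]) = 121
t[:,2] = [14.66, -98.53, -88.73, -68.76, -73.13]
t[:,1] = [-53.81, 64.76, -26.23, -75.25, -95.16]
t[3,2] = -68.76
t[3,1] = -75.25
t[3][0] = -36.53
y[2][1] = 5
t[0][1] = -53.81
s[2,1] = 68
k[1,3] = 31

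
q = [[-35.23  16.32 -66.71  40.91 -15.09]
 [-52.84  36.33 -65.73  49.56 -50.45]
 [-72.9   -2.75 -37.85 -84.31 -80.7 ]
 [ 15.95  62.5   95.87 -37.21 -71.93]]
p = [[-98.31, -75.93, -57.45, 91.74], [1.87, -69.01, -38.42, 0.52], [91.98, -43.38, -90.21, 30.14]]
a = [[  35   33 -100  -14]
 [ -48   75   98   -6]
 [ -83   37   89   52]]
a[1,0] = -48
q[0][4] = -15.09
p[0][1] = -75.93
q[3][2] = 95.87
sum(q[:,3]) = -31.050000000000004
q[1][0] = -52.84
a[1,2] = 98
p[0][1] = -75.93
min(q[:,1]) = -2.75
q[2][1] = -2.75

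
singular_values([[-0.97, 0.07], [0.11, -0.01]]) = [0.98, 0.0]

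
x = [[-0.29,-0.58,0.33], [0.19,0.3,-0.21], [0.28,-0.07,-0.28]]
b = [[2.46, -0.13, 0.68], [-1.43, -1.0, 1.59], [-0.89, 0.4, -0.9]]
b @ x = [[-0.55,-1.51,0.65], [0.67,0.42,-0.71], [0.08,0.70,-0.13]]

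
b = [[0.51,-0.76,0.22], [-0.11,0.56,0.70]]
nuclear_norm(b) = 1.81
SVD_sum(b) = [[0.34, -0.70, -0.23],[-0.3, 0.63, 0.2]] + [[0.17, -0.06, 0.45], [0.19, -0.07, 0.50]]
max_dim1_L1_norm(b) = 1.49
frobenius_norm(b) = 1.30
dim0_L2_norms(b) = [0.52, 0.94, 0.73]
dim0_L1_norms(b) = [0.62, 1.32, 0.92]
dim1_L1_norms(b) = [1.49, 1.37]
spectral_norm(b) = 1.09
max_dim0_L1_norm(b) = 1.32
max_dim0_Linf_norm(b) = 0.76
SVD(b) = [[-0.74,0.67], [0.67,0.74]] @ diag([1.0865013058658013, 0.7220214071285619]) @ [[-0.42, 0.86, 0.28], [0.36, -0.13, 0.92]]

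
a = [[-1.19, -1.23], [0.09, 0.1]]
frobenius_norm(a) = 1.72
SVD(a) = [[-1.00, 0.08], [0.08, 1.0]] @ diag([1.7167051652199603, 0.004834843028468753]) @ [[0.7, 0.72], [-0.72, 0.70]]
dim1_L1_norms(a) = [2.42, 0.19]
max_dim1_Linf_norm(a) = 1.23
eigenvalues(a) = [-1.1, 0.01]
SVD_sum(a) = [[-1.19, -1.23], [0.09, 0.10]] + [[-0.0, 0.0],[-0.0, 0.00]]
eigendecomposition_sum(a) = [[-1.19, -1.22], [0.09, 0.09]] + [[-0.0, -0.01], [0.0, 0.01]]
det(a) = -0.01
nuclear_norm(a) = 1.72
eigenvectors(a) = [[-1.00, 0.72],[0.07, -0.7]]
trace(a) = -1.09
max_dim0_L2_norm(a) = 1.23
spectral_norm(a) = 1.72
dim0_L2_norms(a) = [1.19, 1.23]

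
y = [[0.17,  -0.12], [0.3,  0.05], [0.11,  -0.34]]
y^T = [[0.17, 0.30, 0.11], [-0.12, 0.05, -0.34]]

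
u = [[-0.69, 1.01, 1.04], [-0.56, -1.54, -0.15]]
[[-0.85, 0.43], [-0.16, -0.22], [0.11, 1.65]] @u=[[0.35, -1.52, -0.95], [0.23, 0.18, -0.13], [-1.00, -2.43, -0.13]]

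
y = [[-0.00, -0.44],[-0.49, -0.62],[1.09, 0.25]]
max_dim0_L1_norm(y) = 1.58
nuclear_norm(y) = 1.90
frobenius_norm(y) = 1.44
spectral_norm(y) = 1.32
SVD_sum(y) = [[-0.18, -0.1], [-0.64, -0.34], [0.96, 0.50]] + [[0.18, -0.34], [0.15, -0.28], [0.13, -0.25]]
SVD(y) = [[-0.16,-0.67], [-0.55,-0.55], [0.82,-0.50]] @ diag([1.3161973401773908, 0.5799349633449961]) @ [[0.88, 0.47],[-0.47, 0.88]]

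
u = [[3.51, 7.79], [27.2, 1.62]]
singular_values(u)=[27.56, 7.48]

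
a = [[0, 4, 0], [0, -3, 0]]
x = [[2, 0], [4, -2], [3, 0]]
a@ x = [[16, -8], [-12, 6]]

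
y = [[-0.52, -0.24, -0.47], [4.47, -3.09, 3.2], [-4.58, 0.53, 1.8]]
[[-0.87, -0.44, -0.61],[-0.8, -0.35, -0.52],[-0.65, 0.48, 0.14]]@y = [[1.28, 1.25, -2.10], [1.23, 1.00, -1.68], [1.84, -1.25, 2.09]]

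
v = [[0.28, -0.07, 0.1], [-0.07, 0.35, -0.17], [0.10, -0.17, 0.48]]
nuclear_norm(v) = 1.11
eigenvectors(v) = [[0.32,-0.93,0.15], [-0.54,-0.05,0.84], [0.78,0.35,0.52]]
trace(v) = 1.11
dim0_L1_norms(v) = [0.45, 0.59, 0.75]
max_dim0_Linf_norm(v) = 0.48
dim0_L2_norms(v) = [0.31, 0.4, 0.52]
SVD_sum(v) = [[0.07, -0.11, 0.16],[-0.11, 0.18, -0.27],[0.16, -0.27, 0.39]] + [[0.21, 0.01, -0.08], [0.01, 0.0, -0.0], [-0.08, -0.00, 0.03]] + [[0.01, 0.03, 0.02], [0.03, 0.17, 0.10], [0.02, 0.10, 0.06]]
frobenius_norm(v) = 0.72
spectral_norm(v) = 0.64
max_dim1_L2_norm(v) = 0.52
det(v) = 0.04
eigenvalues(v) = [0.64, 0.24, 0.23]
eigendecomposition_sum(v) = [[0.07,  -0.11,  0.16], [-0.11,  0.18,  -0.27], [0.16,  -0.27,  0.39]] + [[0.21, 0.01, -0.08],  [0.01, 0.00, -0.00],  [-0.08, -0.0, 0.03]] + [[0.01, 0.03, 0.02], [0.03, 0.17, 0.1], [0.02, 0.10, 0.06]]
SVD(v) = [[-0.32,  -0.93,  0.15], [0.54,  -0.05,  0.84], [-0.78,  0.35,  0.52]] @ diag([0.638555978127256, 0.23859689512266016, 0.23284712675008382]) @ [[-0.32, 0.54, -0.78], [-0.93, -0.05, 0.35], [0.15, 0.84, 0.52]]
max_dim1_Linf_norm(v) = 0.48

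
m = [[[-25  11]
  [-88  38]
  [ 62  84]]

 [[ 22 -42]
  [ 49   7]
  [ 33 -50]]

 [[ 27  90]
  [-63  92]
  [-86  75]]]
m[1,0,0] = 22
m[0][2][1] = 84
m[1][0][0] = 22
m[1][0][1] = -42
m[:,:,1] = [[11, 38, 84], [-42, 7, -50], [90, 92, 75]]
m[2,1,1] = 92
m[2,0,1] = 90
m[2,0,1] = 90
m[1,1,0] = 49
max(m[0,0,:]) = 11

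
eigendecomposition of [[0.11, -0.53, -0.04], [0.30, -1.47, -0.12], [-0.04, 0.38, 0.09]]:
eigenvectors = [[0.33,0.83,0.03], [0.91,0.21,-0.07], [-0.24,-0.52,1.00]]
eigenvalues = [-1.33, -0.0, 0.06]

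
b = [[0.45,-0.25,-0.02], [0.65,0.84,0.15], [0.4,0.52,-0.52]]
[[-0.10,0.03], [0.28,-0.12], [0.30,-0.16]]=b@ [[-0.02, -0.01], [0.39, -0.16], [-0.2, 0.14]]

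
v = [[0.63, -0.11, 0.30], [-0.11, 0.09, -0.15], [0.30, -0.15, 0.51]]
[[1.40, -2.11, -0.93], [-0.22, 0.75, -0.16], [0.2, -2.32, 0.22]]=v@[[2.72, -1.61, -2.5], [-2.24, 0.68, -3.32], [-1.86, -3.40, 0.93]]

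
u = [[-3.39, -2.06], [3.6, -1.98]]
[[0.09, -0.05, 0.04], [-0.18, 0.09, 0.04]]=u @ [[-0.04,0.02,-0.0], [0.02,-0.01,-0.02]]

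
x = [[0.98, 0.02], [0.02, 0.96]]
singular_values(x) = [0.99, 0.95]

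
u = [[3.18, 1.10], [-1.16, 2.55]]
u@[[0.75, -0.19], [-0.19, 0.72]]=[[2.18, 0.19],  [-1.35, 2.06]]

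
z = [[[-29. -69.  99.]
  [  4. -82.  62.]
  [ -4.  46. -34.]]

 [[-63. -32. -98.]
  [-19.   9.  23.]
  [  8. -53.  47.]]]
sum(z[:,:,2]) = 99.0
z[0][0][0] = -29.0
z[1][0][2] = -98.0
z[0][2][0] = -4.0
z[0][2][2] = -34.0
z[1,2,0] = 8.0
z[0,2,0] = -4.0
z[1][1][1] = 9.0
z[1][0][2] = -98.0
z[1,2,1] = -53.0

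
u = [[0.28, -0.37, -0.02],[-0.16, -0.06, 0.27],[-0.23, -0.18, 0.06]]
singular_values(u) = [0.47, 0.39, 0.17]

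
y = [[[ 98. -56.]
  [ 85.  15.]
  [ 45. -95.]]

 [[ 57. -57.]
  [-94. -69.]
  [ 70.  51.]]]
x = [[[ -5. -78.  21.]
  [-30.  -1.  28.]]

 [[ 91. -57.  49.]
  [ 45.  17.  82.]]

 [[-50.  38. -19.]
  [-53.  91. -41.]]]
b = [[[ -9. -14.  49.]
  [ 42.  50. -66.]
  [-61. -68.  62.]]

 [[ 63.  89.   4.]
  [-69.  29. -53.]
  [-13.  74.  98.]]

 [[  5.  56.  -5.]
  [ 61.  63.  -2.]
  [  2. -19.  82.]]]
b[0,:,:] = [[-9.0, -14.0, 49.0], [42.0, 50.0, -66.0], [-61.0, -68.0, 62.0]]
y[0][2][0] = 45.0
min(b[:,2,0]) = -61.0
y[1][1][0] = -94.0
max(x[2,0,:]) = 38.0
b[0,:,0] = [-9.0, 42.0, -61.0]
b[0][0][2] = 49.0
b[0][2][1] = -68.0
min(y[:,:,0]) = -94.0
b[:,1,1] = [50.0, 29.0, 63.0]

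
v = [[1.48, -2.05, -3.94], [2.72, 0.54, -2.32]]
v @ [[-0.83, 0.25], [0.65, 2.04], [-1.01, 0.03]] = [[1.42, -3.93],[0.44, 1.71]]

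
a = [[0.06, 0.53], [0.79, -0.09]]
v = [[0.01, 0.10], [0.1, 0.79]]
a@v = [[0.05, 0.42],  [-0.00, 0.01]]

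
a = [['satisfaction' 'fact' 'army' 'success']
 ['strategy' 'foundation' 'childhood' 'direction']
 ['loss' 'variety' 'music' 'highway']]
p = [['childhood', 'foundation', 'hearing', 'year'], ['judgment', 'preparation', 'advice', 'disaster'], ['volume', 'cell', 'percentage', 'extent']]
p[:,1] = ['foundation', 'preparation', 'cell']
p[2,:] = ['volume', 'cell', 'percentage', 'extent']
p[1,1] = 'preparation'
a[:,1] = ['fact', 'foundation', 'variety']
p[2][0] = 'volume'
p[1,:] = ['judgment', 'preparation', 'advice', 'disaster']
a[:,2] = ['army', 'childhood', 'music']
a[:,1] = ['fact', 'foundation', 'variety']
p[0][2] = 'hearing'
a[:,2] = ['army', 'childhood', 'music']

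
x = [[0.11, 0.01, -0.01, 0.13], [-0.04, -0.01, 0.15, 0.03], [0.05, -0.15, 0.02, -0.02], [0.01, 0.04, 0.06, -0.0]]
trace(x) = 0.12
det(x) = -0.00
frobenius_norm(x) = 0.29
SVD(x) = [[0.83,-0.34,0.44,0.06], [-0.51,-0.69,0.39,0.34], [0.15,-0.62,-0.74,-0.19], [-0.16,-0.15,0.33,-0.92]] @ diag([0.1747593085211929, 0.1659417874413139, 0.1612213319905472, 0.036471761366433]) @ [[0.67, -0.09, -0.53, 0.51], [-0.26, 0.55, -0.73, -0.32], [-0.01, 0.77, 0.36, 0.52], [-0.69, -0.30, -0.24, 0.61]]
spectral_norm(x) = 0.17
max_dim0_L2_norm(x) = 0.16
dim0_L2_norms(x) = [0.13, 0.16, 0.16, 0.13]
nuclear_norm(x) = 0.54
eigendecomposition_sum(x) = [[(0.11+0j), -0.00-0.00j, 0.04-0.00j, 0.09+0.00j], [0.01+0.00j, (-0-0j), -0j, 0.01+0.00j], [0.03+0.00j, (-0-0j), (0.01-0j), (0.03+0j)], [0.02+0.00j, (-0-0j), (0.01-0j), 0.02+0.00j]] + [[(0.01+0.01j), 0.01-0.02j, -0.02-0.01j, 0.00-0.01j],[-0.02-0.01j, (-0+0.07j), (0.07-0j), 0.00+0.03j],[(0.01-0.02j), -0.07-0.00j, 0.00+0.08j, -0.03+0.00j],[(-0.01+0j), (0.01+0.03j), (0.03-0.02j), (0.01+0.01j)]] + [[0.01-0.01j,  0.01+0.02j,  -0.02+0.01j,  0.00+0.01j], [(-0.02+0.01j),  -0.00-0.07j,  (0.07+0j),  0.00-0.03j], [(0.01+0.02j),  -0.07+0.00j,  -0.08j,  (-0.03-0j)], [-0.01-0.00j,  (0.01-0.03j),  0.03+0.02j,  0.01-0.01j]] + [[(-0.01+0j), (-0.01-0j), 0j, (0.03-0j)], [(-0+0j), (-0.01-0j), 0j, (0.02-0j)], [-0.00+0.00j, (-0-0j), 0.00+0.00j, (0.01-0j)], [0.01-0.00j, 0.02+0.00j, -0.00-0.00j, (-0.03+0j)]]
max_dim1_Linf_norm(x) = 0.15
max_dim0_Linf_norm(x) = 0.15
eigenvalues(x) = [(0.14+0j), (0.01+0.16j), (0.01-0.16j), (-0.05+0j)]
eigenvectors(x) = [[0.94+0.00j, -0.12+0.21j, (-0.12-0.21j), -0.57+0.00j], [(0.07+0j), (-0-0.63j), (-0+0.63j), -0.37+0.00j], [0.28+0.00j, (0.68+0j), (0.68-0j), (-0.2+0j)], [(0.21+0j), -0.12-0.25j, (-0.12+0.25j), (0.7+0j)]]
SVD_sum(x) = [[0.10,  -0.01,  -0.08,  0.07], [-0.06,  0.01,  0.05,  -0.05], [0.02,  -0.00,  -0.01,  0.01], [-0.02,  0.0,  0.01,  -0.01]] + [[0.01, -0.03, 0.04, 0.02], [0.03, -0.06, 0.08, 0.04], [0.03, -0.06, 0.08, 0.03], [0.01, -0.01, 0.02, 0.01]] + [[-0.0, 0.05, 0.03, 0.04], [-0.00, 0.05, 0.02, 0.03], [0.0, -0.09, -0.04, -0.06], [-0.0, 0.04, 0.02, 0.03]] + [[-0.00,  -0.00,  -0.0,  0.0], [-0.01,  -0.0,  -0.00,  0.01], [0.0,  0.00,  0.00,  -0.0], [0.02,  0.01,  0.01,  -0.02]]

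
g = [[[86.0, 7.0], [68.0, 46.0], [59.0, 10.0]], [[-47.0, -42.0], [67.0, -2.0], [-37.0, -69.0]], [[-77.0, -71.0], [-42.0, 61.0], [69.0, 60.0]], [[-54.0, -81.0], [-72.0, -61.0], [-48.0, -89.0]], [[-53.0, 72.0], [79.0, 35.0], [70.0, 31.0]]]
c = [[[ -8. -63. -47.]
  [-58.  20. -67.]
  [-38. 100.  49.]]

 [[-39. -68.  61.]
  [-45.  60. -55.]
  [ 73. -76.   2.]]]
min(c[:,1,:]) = -67.0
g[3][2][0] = -48.0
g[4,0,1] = 72.0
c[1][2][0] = 73.0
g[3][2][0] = -48.0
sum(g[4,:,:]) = 234.0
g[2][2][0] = 69.0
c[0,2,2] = 49.0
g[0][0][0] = 86.0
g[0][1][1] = 46.0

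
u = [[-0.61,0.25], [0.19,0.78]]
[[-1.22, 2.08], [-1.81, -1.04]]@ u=[[1.14, 1.32], [0.91, -1.26]]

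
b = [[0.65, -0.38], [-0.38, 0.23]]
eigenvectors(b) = [[0.86,0.51], [-0.51,0.86]]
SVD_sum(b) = [[0.65, -0.38], [-0.38, 0.23]] + [[0.00, 0.0],  [0.00, 0.00]]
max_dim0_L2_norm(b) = 0.75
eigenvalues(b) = [0.87, 0.01]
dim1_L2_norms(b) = [0.75, 0.44]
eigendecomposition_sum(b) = [[0.65, -0.38],[-0.38, 0.23]] + [[0.00, 0.0], [0.0, 0.0]]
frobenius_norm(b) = 0.87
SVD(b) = [[-0.86, 0.51], [0.51, 0.86]] @ diag([0.8741658669218482, 0.005834133078151831]) @ [[-0.86, 0.51], [0.51, 0.86]]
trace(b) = 0.88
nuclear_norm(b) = 0.88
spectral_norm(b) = 0.87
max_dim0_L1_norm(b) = 1.03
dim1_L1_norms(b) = [1.03, 0.61]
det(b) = 0.01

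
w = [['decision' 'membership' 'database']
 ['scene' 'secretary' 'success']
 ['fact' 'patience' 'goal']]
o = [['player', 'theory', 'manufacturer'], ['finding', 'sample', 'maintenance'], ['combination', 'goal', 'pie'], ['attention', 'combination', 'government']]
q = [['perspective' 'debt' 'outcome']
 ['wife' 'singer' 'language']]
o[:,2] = ['manufacturer', 'maintenance', 'pie', 'government']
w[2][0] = 'fact'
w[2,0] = 'fact'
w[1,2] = 'success'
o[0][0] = 'player'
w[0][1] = 'membership'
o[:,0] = ['player', 'finding', 'combination', 'attention']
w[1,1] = 'secretary'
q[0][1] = 'debt'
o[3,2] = 'government'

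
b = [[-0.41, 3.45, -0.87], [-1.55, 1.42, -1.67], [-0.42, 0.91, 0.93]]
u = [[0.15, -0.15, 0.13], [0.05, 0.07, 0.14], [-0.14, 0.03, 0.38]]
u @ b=[[0.12,0.42,0.24], [-0.19,0.40,-0.03], [-0.15,-0.09,0.43]]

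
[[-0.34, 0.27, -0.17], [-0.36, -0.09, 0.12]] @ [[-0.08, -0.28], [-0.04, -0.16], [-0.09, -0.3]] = [[0.03, 0.1], [0.02, 0.08]]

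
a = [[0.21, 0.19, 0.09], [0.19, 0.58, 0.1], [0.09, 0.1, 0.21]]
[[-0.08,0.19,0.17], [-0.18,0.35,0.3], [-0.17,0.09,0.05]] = a @ [[0.17, 0.47, 0.53], [-0.24, 0.44, 0.38], [-0.75, 0.04, -0.17]]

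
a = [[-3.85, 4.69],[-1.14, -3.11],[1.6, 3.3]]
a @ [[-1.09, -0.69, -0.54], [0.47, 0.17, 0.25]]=[[6.40, 3.45, 3.25], [-0.22, 0.26, -0.16], [-0.19, -0.54, -0.04]]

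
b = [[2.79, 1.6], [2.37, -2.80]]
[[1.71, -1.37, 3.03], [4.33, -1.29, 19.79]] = b @[[1.01, -0.51, 3.46], [-0.69, 0.03, -4.14]]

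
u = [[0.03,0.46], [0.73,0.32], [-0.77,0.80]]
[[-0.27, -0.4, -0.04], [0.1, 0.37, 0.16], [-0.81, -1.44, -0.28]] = u @[[0.41,0.91,0.26], [-0.62,-0.92,-0.1]]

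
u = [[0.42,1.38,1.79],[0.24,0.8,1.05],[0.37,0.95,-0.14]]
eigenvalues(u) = [1.99, 0.0, -0.92]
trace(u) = 1.08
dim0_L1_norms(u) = [1.03, 3.13, 2.98]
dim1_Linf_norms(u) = [1.79, 1.05, 0.95]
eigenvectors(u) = [[-0.81,-0.93,-0.60], [-0.47,0.35,-0.36], [-0.35,-0.06,0.72]]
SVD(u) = [[-0.84, -0.18, -0.51],[-0.49, -0.12, 0.86],[-0.22, 0.98, 0.01]] @ diag([2.719543509346141, 0.86491513508869, 0.0022158221469620125]) @ [[-0.20, -0.65, -0.73], [0.3, 0.67, -0.68], [-0.93, 0.36, -0.06]]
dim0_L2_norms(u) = [0.61, 1.86, 2.08]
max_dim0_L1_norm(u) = 3.13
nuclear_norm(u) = 3.59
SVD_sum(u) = [[0.47, 1.49, 1.68], [0.27, 0.87, 0.98], [0.12, 0.38, 0.43]] + [[-0.05, -0.11, 0.11], [-0.03, -0.07, 0.07], [0.25, 0.57, -0.57]] + [[0.00, -0.00, 0.00],[-0.00, 0.00, -0.0],[-0.0, 0.0, -0.00]]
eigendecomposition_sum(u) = [[0.53, 1.6, 1.23],[0.31, 0.93, 0.72],[0.23, 0.69, 0.53]] + [[0.0, -0.0, -0.0], [-0.0, 0.0, 0.00], [0.00, -0.00, -0.00]] + [[-0.12, -0.22, 0.56],  [-0.07, -0.13, 0.33],  [0.14, 0.26, -0.67]]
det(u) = -0.01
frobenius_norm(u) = 2.85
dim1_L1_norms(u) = [3.59, 2.09, 1.46]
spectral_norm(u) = 2.72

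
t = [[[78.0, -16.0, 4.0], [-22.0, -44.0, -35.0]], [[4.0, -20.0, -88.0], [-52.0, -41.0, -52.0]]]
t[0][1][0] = -22.0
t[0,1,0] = -22.0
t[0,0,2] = 4.0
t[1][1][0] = -52.0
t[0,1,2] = -35.0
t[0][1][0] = -22.0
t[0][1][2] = -35.0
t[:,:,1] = [[-16.0, -44.0], [-20.0, -41.0]]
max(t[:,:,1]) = -16.0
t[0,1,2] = -35.0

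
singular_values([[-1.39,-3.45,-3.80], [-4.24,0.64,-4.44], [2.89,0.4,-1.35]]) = [7.41, 3.82, 2.69]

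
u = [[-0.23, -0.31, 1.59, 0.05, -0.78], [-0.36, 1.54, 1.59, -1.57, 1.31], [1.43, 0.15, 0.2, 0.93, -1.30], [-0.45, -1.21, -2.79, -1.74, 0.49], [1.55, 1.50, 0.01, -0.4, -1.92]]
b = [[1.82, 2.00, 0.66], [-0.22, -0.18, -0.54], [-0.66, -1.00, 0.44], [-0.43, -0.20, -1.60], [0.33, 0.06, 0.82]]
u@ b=[[-1.68,-2.05,-0.00], [-0.94,-2.19,3.22], [1.61,2.37,-1.6], [2.2,2.49,2.31], [2.02,2.78,-0.72]]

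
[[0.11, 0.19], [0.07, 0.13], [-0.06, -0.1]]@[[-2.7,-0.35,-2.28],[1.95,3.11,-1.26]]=[[0.07, 0.55, -0.49],  [0.06, 0.38, -0.32],  [-0.03, -0.29, 0.26]]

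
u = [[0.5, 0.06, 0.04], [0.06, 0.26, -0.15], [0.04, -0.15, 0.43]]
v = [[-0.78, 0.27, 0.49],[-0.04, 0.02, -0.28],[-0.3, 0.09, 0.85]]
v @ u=[[-0.35, -0.05, 0.14], [-0.03, 0.04, -0.12], [-0.11, -0.12, 0.34]]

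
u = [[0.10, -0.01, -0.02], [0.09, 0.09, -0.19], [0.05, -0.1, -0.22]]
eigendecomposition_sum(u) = [[0.00, -0.00, -0.02], [0.02, -0.03, -0.12], [0.05, -0.07, -0.24]] + [[0.12, 0.01, -0.01], [-0.16, -0.01, 0.02], [0.07, 0.01, -0.01]] + [[-0.02, -0.02, 0.01], [0.22, 0.14, -0.08], [-0.07, -0.04, 0.03]]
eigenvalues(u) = [-0.27, 0.1, 0.14]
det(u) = -0.00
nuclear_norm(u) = 0.54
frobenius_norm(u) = 0.35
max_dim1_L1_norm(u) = 0.37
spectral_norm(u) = 0.31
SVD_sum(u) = [[0.02, -0.00, -0.05], [0.07, -0.01, -0.19], [0.08, -0.01, -0.21]] + [[0.01, 0.02, 0.0],[0.03, 0.09, 0.01],[-0.03, -0.09, -0.01]] + [[0.07, -0.03, 0.03], [-0.02, 0.01, -0.01], [-0.00, 0.0, -0.0]]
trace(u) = -0.03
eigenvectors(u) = [[0.06, 0.58, 0.11], [0.46, -0.75, -0.95], [0.89, 0.32, 0.28]]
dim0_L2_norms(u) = [0.14, 0.13, 0.29]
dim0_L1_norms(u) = [0.24, 0.2, 0.43]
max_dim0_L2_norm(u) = 0.29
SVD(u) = [[-0.18, -0.16, -0.97],[-0.66, -0.71, 0.24],[-0.73, 0.68, 0.02]] @ diag([0.3114351980226691, 0.13917612477463065, 0.08566284915467906]) @ [[-0.36, 0.05, 0.93],[-0.33, -0.94, -0.08],[-0.87, 0.34, -0.36]]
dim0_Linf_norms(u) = [0.1, 0.1, 0.22]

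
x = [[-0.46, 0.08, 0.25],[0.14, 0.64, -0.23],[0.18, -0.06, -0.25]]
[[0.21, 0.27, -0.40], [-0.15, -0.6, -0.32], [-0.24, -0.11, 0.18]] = x @[[0.09, -0.65, 0.76], [0.1, -0.75, -0.66], [0.99, 0.14, -0.0]]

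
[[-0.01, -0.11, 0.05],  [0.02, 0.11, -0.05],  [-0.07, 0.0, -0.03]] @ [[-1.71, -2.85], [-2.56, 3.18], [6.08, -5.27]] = [[0.60, -0.58], [-0.62, 0.56], [-0.06, 0.36]]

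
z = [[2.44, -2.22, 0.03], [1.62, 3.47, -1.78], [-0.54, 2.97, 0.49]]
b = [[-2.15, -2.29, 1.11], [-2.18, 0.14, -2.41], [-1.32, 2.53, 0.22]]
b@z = [[-9.56,0.12,4.56], [-3.79,-1.83,-1.50], [0.76,12.36,-4.44]]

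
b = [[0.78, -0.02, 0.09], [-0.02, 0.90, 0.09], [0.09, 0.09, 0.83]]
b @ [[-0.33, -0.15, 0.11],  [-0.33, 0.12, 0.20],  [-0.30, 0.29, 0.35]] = [[-0.28, -0.09, 0.11],[-0.32, 0.14, 0.21],[-0.31, 0.24, 0.32]]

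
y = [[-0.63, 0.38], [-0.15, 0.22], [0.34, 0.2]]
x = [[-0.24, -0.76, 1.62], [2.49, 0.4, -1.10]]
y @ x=[[1.1, 0.63, -1.44], [0.58, 0.20, -0.49], [0.42, -0.18, 0.33]]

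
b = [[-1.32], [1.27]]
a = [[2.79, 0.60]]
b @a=[[-3.68, -0.79], [3.54, 0.76]]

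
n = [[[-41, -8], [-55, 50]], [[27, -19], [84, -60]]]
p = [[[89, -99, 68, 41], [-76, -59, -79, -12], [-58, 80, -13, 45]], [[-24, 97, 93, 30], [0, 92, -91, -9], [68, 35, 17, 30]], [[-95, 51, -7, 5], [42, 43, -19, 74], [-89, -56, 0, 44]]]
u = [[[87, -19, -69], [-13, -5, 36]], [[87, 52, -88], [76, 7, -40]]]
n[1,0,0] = 27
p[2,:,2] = [-7, -19, 0]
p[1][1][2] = -91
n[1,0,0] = 27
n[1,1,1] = -60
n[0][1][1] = 50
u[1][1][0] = 76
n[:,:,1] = [[-8, 50], [-19, -60]]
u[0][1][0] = -13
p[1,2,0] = 68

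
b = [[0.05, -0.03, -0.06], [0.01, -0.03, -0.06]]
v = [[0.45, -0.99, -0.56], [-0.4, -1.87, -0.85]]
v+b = [[0.50, -1.02, -0.62], [-0.39, -1.9, -0.91]]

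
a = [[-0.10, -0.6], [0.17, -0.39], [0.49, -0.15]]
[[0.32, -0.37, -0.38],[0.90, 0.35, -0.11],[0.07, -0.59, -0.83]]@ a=[[-0.28, 0.01], [-0.08, -0.66], [-0.51, 0.31]]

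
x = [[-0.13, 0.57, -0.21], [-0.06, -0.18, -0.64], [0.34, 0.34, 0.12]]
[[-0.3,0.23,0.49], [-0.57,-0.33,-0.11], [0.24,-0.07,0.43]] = x @ [[0.48, -0.78, 0.39],[-0.09, 0.4, 0.91],[0.87, 0.48, -0.12]]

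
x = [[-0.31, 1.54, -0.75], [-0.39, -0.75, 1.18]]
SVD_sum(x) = [[-0.00, 1.31, -1.04], [0.0, -1.04, 0.82]] + [[-0.31, 0.23, 0.29], [-0.39, 0.29, 0.36]]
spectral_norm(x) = 2.13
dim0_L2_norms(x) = [0.5, 1.71, 1.4]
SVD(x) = [[-0.79, 0.62],[0.62, 0.79]] @ diag([2.1312985884988636, 0.7712109482254228]) @ [[0.0,-0.79,0.62], [-0.65,0.47,0.6]]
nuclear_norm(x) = 2.90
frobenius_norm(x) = 2.27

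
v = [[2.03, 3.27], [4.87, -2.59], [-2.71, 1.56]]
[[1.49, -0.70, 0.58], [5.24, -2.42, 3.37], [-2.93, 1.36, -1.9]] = v @ [[0.99,-0.46,0.59], [-0.16,0.07,-0.19]]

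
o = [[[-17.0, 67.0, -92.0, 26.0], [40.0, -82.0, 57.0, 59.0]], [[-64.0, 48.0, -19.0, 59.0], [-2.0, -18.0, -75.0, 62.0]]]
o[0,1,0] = 40.0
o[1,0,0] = -64.0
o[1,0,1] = 48.0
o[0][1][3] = 59.0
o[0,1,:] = [40.0, -82.0, 57.0, 59.0]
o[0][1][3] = 59.0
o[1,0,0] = -64.0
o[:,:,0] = [[-17.0, 40.0], [-64.0, -2.0]]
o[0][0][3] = 26.0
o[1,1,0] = -2.0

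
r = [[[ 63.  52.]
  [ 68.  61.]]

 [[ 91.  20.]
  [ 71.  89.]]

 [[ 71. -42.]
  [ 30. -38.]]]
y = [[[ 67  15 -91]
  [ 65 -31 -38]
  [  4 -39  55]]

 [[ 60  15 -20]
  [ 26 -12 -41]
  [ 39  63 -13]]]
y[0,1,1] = -31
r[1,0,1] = 20.0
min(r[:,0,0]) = 63.0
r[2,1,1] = -38.0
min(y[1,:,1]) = -12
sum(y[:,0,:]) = 46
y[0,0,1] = 15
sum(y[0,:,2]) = -74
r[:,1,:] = [[68.0, 61.0], [71.0, 89.0], [30.0, -38.0]]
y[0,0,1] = 15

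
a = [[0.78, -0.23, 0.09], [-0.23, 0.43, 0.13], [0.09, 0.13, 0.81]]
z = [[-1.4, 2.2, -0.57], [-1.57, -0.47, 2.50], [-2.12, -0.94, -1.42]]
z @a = [[-1.65,1.19,-0.30], [-0.89,0.48,1.82], [-1.57,-0.1,-1.46]]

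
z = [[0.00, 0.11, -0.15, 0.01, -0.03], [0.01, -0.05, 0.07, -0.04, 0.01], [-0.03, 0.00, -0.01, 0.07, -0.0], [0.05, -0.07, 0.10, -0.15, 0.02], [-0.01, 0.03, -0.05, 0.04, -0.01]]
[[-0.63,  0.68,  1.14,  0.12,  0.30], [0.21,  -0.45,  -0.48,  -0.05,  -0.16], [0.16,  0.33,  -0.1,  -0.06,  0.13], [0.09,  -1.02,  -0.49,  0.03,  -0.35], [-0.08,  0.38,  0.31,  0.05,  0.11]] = z @ [[-0.40, -1.19, 5.41, 5.50, -6.96], [-7.52, -1.58, 2.94, -3.77, 1.37], [-1.06, -5.05, -5.52, -3.73, -1.35], [1.99, 3.51, 0.07, 1.03, -1.36], [-0.72, -1.93, 0.35, 1.12, 1.37]]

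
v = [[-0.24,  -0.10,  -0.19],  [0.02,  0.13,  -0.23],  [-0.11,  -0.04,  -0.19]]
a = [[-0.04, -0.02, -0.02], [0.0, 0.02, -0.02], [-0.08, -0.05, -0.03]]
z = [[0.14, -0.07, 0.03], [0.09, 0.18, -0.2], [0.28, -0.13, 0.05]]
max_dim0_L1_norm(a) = 0.12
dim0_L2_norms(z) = [0.33, 0.23, 0.21]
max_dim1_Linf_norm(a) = 0.08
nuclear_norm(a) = 0.14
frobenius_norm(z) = 0.45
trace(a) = -0.05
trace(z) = 0.37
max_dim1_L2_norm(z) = 0.31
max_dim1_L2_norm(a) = 0.1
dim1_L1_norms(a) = [0.08, 0.04, 0.16]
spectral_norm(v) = 0.41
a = z @ v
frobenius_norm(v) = 0.47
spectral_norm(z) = 0.35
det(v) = 0.00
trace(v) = -0.30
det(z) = -0.00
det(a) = 0.00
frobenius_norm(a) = 0.11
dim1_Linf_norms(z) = [0.14, 0.2, 0.28]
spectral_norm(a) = 0.11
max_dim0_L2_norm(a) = 0.09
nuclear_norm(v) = 0.67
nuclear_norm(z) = 0.63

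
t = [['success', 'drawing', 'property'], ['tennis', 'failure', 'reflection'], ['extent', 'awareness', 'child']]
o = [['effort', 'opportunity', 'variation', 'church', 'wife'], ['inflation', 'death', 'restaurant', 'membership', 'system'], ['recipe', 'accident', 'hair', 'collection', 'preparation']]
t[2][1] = 'awareness'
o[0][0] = 'effort'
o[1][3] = 'membership'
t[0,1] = 'drawing'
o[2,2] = 'hair'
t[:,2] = ['property', 'reflection', 'child']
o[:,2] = ['variation', 'restaurant', 'hair']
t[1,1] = 'failure'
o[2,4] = 'preparation'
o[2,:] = ['recipe', 'accident', 'hair', 'collection', 'preparation']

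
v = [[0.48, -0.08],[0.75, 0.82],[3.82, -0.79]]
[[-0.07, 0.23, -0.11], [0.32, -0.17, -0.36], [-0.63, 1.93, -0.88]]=v @ [[-0.07, 0.39, -0.27], [0.46, -0.56, -0.19]]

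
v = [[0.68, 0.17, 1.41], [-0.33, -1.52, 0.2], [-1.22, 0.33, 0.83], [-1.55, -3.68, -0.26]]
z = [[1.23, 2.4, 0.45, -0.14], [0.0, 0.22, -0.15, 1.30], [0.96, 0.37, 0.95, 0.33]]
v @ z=[[2.19, 2.19, 1.62, 0.59], [-0.21, -1.05, 0.27, -1.86], [-0.7, -2.55, 0.19, 0.87], [-2.16, -4.63, -0.39, -4.65]]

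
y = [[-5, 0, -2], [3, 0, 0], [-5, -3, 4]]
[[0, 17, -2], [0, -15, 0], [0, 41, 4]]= y@[[0, -5, 0], [0, 0, 0], [0, 4, 1]]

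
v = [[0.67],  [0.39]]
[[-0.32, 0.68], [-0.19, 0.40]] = v @ [[-0.48, 1.02]]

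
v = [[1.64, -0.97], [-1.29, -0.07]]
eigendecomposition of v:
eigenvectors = [[0.87, 0.39], [-0.50, 0.92]]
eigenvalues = [2.19, -0.62]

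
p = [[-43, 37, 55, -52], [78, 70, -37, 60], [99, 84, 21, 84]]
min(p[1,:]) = -37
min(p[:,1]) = 37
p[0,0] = -43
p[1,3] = 60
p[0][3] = -52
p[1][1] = 70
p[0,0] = -43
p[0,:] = [-43, 37, 55, -52]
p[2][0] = 99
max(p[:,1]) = 84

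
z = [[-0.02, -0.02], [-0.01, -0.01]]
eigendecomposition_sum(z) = [[-0.02, -0.02], [-0.01, -0.01]] + [[0.0, -0.0], [-0.00, 0.0]]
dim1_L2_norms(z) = [0.03, 0.01]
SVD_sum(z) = [[-0.02, -0.02], [-0.01, -0.01]] + [[-0.00, 0.0], [0.00, -0.0]]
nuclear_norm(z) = 0.03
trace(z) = -0.03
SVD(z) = [[-0.89, -0.45], [-0.45, 0.89]] @ diag([0.0316227766016838, 1.297961875627784e-19]) @ [[0.71,0.71], [0.71,-0.71]]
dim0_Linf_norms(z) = [0.02, 0.02]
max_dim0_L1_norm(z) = 0.03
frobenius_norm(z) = 0.03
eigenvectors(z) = [[-0.89, 0.71], [-0.45, -0.71]]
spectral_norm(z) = 0.03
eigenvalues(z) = [-0.03, 0.0]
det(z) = 0.00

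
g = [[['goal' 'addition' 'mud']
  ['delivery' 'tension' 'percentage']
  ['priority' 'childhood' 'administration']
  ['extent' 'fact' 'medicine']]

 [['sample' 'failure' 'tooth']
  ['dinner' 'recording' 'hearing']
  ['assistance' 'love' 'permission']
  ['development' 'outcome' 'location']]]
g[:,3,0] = ['extent', 'development']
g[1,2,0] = 'assistance'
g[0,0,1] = 'addition'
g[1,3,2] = 'location'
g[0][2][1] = 'childhood'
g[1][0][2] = 'tooth'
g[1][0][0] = 'sample'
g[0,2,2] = 'administration'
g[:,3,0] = ['extent', 'development']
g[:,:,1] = [['addition', 'tension', 'childhood', 'fact'], ['failure', 'recording', 'love', 'outcome']]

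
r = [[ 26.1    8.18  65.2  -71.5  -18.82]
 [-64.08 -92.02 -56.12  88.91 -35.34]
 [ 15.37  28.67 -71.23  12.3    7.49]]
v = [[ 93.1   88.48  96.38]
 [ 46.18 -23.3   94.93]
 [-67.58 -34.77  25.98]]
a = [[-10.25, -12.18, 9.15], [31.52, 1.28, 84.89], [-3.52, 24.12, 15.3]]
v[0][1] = 88.48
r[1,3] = 88.91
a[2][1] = 24.12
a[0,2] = 9.15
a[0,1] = -12.18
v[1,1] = -23.3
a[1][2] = 84.89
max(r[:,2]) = 65.2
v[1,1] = -23.3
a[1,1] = 1.28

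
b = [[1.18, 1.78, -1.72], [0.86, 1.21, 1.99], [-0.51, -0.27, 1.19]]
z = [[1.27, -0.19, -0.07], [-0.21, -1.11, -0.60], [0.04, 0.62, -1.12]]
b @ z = [[1.06,-3.27,0.78], [0.92,-0.27,-3.02], [-0.54,1.13,-1.14]]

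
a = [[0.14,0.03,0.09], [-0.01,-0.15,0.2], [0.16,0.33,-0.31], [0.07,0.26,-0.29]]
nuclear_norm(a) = 0.86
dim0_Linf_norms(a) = [0.16, 0.33, 0.31]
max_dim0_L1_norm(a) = 0.89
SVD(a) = [[0.02, -0.90, 0.17], [0.37, -0.3, 0.33], [-0.72, -0.29, -0.48], [-0.59, 0.14, 0.79]] @ diag([0.665534631824608, 0.18829633547133406, 0.002853750190635242]) @ [[-0.24,-0.67,0.70], [-0.84,-0.22,-0.49], [-0.48,0.71,0.51]]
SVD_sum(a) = [[-0.0, -0.01, 0.01], [-0.06, -0.16, 0.17], [0.11, 0.32, -0.34], [0.09, 0.26, -0.28]] + [[0.14, 0.04, 0.08], [0.05, 0.01, 0.03], [0.05, 0.01, 0.03], [-0.02, -0.01, -0.01]] + [[-0.00, 0.0, 0.00], [-0.00, 0.00, 0.0], [0.0, -0.00, -0.00], [-0.0, 0.00, 0.00]]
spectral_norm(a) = 0.67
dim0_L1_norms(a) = [0.38, 0.77, 0.89]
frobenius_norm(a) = 0.69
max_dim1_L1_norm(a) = 0.8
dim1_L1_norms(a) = [0.26, 0.36, 0.8, 0.62]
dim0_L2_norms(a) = [0.22, 0.45, 0.48]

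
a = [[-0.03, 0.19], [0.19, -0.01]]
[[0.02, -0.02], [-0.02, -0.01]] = a @ [[-0.1,-0.08],  [0.08,-0.10]]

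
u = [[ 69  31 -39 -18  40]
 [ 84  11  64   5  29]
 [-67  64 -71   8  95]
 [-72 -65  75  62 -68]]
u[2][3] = 8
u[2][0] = -67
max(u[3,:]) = 75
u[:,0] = [69, 84, -67, -72]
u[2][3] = 8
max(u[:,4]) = 95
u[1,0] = 84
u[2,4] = 95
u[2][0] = -67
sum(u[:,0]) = 14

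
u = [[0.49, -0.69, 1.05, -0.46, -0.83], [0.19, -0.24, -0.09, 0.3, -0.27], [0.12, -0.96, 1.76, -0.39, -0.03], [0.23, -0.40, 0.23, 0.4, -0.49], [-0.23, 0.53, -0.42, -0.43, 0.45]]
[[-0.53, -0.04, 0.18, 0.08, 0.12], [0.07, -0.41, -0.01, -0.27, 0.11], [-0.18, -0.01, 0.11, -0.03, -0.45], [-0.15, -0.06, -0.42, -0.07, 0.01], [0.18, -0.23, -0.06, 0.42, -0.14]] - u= [[-1.02, 0.65, -0.87, 0.54, 0.95], [-0.12, -0.17, 0.08, -0.57, 0.38], [-0.30, 0.95, -1.65, 0.36, -0.42], [-0.38, 0.34, -0.65, -0.47, 0.5], [0.41, -0.76, 0.36, 0.85, -0.59]]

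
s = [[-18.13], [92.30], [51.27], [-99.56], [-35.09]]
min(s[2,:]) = 51.27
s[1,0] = 92.3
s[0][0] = -18.13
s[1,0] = 92.3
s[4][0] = -35.09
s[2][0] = 51.27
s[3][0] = -99.56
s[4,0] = -35.09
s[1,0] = 92.3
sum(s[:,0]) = -9.210000000000008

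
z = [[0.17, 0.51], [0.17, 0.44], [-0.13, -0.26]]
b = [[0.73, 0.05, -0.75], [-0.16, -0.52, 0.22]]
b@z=[[0.23, 0.59],  [-0.14, -0.37]]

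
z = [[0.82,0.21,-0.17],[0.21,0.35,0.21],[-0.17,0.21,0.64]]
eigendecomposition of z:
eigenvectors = [[-0.36, 0.9, 0.23], [0.81, 0.18, 0.56], [-0.46, -0.39, 0.80]]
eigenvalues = [0.14, 0.94, 0.74]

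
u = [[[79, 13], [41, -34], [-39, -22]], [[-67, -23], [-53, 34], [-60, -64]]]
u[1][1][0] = -53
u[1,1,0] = -53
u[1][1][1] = 34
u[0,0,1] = 13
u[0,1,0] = 41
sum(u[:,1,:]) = -12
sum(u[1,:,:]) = -233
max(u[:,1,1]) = 34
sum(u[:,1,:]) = -12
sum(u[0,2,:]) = -61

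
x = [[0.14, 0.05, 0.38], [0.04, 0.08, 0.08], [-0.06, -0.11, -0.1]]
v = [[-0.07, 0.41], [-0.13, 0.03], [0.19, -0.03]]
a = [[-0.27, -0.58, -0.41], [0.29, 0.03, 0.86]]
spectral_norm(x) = 0.44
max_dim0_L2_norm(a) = 0.95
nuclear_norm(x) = 0.56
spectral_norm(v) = 0.43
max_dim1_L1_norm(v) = 0.48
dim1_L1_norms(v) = [0.48, 0.16, 0.22]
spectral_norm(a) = 1.08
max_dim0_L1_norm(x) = 0.56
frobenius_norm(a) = 1.18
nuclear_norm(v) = 0.64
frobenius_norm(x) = 0.45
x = v @ a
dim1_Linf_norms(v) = [0.41, 0.13, 0.19]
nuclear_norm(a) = 1.57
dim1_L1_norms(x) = [0.57, 0.2, 0.27]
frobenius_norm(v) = 0.48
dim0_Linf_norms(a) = [0.29, 0.58, 0.86]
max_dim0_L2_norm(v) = 0.41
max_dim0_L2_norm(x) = 0.4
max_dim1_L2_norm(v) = 0.42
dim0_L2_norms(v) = [0.24, 0.41]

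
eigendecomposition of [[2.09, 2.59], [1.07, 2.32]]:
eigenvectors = [[-0.86, -0.82], [0.51, -0.57]]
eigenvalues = [0.54, 3.87]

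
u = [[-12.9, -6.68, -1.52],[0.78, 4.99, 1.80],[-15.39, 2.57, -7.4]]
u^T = [[-12.90, 0.78, -15.39], [-6.68, 4.99, 2.57], [-1.52, 1.8, -7.40]]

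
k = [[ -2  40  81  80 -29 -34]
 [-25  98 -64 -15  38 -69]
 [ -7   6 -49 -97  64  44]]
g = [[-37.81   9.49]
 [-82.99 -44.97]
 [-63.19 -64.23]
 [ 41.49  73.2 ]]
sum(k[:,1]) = 144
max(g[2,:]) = -63.19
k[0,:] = [-2, 40, 81, 80, -29, -34]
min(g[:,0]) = -82.99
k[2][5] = 44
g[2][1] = -64.23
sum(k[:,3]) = -32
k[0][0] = -2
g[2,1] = -64.23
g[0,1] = 9.49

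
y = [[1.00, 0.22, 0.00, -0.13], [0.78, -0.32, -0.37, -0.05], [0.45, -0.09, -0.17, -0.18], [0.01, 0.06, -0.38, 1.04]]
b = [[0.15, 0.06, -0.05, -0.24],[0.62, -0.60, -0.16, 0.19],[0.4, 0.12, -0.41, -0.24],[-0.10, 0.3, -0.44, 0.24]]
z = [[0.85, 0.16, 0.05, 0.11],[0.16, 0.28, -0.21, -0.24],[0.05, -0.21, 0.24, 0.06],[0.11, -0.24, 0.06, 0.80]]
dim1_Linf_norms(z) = [0.85, 0.28, 0.24, 0.8]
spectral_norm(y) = 1.39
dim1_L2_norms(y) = [1.03, 0.92, 0.52, 1.11]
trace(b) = -0.62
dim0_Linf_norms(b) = [0.62, 0.6, 0.44, 0.24]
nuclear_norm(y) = 3.05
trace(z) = 2.17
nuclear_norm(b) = 2.15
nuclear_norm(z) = 2.18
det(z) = -0.00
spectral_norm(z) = 0.96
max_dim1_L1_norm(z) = 1.21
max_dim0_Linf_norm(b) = 0.62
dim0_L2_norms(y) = [1.35, 0.4, 0.56, 1.06]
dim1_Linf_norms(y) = [1.0, 0.78, 0.45, 1.04]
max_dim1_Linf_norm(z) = 0.85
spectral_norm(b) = 0.95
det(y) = 0.04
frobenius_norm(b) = 1.28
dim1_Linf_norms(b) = [0.24, 0.62, 0.41, 0.44]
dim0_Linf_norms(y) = [1.0, 0.32, 0.38, 1.04]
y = z + b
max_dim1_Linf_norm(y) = 1.04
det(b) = -0.00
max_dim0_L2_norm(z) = 0.87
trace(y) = 1.55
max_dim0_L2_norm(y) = 1.35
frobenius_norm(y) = 1.85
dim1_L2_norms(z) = [0.87, 0.45, 0.33, 0.84]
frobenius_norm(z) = 1.34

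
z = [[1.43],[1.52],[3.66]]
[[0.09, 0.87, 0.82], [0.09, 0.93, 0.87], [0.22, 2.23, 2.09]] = z @[[0.06, 0.61, 0.57]]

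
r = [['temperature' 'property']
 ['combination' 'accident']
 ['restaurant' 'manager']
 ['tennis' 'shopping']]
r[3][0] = 'tennis'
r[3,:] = ['tennis', 'shopping']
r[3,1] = 'shopping'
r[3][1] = 'shopping'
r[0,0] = 'temperature'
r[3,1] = 'shopping'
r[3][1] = 'shopping'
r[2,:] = ['restaurant', 'manager']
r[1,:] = ['combination', 'accident']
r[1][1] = 'accident'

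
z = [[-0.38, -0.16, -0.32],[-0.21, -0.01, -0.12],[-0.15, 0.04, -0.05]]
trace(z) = -0.44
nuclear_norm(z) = 0.70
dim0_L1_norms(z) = [0.74, 0.21, 0.49]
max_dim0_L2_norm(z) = 0.46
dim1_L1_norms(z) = [0.86, 0.34, 0.24]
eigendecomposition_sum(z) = [[-0.41,  -0.1,  -0.30], [-0.19,  -0.05,  -0.14], [-0.11,  -0.03,  -0.08]] + [[0.03,-0.06,-0.02],[-0.02,0.04,0.02],[-0.04,0.07,0.03]] + [[-0.00, 0.00, -0.00], [-0.0, 0.00, -0.0], [0.0, -0.0, 0.0]]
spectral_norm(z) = 0.59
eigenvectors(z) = [[0.88,0.60,-0.4], [0.40,-0.38,-0.54], [0.24,-0.71,0.74]]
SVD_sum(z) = [[-0.40, -0.12, -0.3], [-0.18, -0.05, -0.14], [-0.11, -0.03, -0.08]] + [[0.02, -0.04, -0.02], [-0.03, 0.04, 0.02], [-0.04, 0.07, 0.03]] + [[-0.00, -0.0, 0.0], [0.00, 0.00, -0.00], [-0.0, -0.0, 0.0]]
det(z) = -0.00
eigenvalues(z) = [-0.54, 0.1, 0.0]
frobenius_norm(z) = 0.60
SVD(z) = [[-0.89,0.42,0.20], [-0.4,-0.48,-0.78], [-0.23,-0.77,0.59]] @ diag([0.5867089348539504, 0.11563808226055972, 0.0006780071111659273]) @ [[0.78, 0.23, 0.59], [0.49, -0.81, -0.33], [-0.39, -0.54, 0.74]]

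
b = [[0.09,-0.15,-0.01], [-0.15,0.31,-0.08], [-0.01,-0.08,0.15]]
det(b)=-0.000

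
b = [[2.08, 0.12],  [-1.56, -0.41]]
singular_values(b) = [2.62, 0.25]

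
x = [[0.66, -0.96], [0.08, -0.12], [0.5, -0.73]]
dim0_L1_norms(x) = [1.24, 1.81]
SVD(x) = [[-0.79, 0.39], [-0.1, -0.84], [-0.6, -0.37]] @ diag([1.4699981803947633, 0.0023129280330720387]) @ [[-0.57,0.82], [0.82,0.57]]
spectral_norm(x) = 1.47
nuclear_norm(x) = 1.47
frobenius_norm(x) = 1.47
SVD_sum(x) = [[0.66, -0.96], [0.08, -0.12], [0.50, -0.73]] + [[0.0, 0.00], [-0.00, -0.00], [-0.0, -0.00]]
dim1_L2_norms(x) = [1.16, 0.14, 0.88]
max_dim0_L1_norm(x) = 1.81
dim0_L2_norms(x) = [0.83, 1.21]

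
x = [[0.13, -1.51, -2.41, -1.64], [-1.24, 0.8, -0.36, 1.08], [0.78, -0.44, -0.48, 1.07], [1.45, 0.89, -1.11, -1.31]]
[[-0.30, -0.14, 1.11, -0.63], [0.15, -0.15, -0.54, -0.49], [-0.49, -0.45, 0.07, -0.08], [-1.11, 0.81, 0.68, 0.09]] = x@[[-0.45, 0.08, 0.2, 0.23], [-0.25, 0.37, -0.15, 0.01], [0.32, 0.04, -0.20, 0.33], [-0.09, -0.31, -0.23, -0.09]]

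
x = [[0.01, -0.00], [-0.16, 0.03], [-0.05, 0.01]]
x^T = [[0.01, -0.16, -0.05],[-0.00, 0.03, 0.01]]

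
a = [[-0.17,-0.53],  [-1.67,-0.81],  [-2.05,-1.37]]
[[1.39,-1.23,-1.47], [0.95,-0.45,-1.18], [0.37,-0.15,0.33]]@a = [[4.83, 2.27], [3.01, 1.48], [-0.49, -0.53]]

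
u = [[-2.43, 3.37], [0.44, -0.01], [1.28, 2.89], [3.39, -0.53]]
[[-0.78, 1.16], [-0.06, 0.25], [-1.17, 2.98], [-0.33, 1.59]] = u @ [[-0.15, 0.59], [-0.34, 0.77]]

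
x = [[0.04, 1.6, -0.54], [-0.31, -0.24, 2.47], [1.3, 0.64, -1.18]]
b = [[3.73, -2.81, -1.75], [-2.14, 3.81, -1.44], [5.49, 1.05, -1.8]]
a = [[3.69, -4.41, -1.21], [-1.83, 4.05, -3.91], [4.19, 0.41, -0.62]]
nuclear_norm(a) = 15.00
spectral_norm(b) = 7.54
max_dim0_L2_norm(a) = 6.0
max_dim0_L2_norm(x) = 2.79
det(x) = 4.44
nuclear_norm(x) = 5.53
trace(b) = 5.74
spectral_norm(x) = 3.08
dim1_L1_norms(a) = [9.31, 9.79, 5.22]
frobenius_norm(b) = 8.97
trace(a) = 7.12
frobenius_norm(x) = 3.55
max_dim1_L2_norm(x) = 2.5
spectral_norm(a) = 7.67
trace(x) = -1.38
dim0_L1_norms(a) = [9.71, 8.87, 5.74]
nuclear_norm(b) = 13.70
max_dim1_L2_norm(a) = 5.92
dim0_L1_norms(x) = [1.65, 2.48, 4.19]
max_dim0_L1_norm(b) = 11.36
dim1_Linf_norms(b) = [3.73, 3.81, 5.49]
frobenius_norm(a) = 9.36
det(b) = 53.64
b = a + x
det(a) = 95.34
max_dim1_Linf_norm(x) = 2.47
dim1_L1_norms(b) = [8.29, 7.39, 8.34]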